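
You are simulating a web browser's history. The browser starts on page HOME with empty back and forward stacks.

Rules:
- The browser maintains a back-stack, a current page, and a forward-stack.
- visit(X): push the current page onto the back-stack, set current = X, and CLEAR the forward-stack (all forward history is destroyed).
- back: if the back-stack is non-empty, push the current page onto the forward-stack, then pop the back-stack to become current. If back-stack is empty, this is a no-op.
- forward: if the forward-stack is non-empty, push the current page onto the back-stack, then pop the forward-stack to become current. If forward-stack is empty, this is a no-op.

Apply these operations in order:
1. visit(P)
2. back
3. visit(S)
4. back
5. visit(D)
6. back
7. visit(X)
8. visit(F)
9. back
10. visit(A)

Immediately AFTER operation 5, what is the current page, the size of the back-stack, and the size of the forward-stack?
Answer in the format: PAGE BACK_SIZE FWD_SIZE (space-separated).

After 1 (visit(P)): cur=P back=1 fwd=0
After 2 (back): cur=HOME back=0 fwd=1
After 3 (visit(S)): cur=S back=1 fwd=0
After 4 (back): cur=HOME back=0 fwd=1
After 5 (visit(D)): cur=D back=1 fwd=0

D 1 0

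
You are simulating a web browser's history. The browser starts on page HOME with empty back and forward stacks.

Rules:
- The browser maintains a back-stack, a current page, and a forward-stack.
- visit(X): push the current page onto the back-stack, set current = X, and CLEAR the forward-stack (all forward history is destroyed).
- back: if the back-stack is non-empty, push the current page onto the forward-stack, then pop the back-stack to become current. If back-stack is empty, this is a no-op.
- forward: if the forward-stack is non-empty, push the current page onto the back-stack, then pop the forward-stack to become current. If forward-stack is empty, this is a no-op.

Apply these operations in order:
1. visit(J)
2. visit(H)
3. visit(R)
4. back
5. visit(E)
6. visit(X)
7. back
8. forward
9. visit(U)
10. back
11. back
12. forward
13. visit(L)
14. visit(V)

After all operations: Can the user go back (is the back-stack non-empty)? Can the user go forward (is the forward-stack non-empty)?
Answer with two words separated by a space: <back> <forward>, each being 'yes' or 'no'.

After 1 (visit(J)): cur=J back=1 fwd=0
After 2 (visit(H)): cur=H back=2 fwd=0
After 3 (visit(R)): cur=R back=3 fwd=0
After 4 (back): cur=H back=2 fwd=1
After 5 (visit(E)): cur=E back=3 fwd=0
After 6 (visit(X)): cur=X back=4 fwd=0
After 7 (back): cur=E back=3 fwd=1
After 8 (forward): cur=X back=4 fwd=0
After 9 (visit(U)): cur=U back=5 fwd=0
After 10 (back): cur=X back=4 fwd=1
After 11 (back): cur=E back=3 fwd=2
After 12 (forward): cur=X back=4 fwd=1
After 13 (visit(L)): cur=L back=5 fwd=0
After 14 (visit(V)): cur=V back=6 fwd=0

Answer: yes no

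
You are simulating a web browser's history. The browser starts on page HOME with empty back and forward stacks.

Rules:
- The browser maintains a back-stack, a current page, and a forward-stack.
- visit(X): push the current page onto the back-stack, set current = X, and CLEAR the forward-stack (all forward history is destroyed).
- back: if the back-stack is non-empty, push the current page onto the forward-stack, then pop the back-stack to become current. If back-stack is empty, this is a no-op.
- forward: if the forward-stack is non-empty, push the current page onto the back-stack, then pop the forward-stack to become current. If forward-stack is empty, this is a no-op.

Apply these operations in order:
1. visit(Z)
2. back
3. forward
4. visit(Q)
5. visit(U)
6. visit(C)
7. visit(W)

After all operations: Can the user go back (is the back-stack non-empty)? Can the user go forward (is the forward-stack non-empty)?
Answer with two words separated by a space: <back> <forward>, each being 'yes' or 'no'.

After 1 (visit(Z)): cur=Z back=1 fwd=0
After 2 (back): cur=HOME back=0 fwd=1
After 3 (forward): cur=Z back=1 fwd=0
After 4 (visit(Q)): cur=Q back=2 fwd=0
After 5 (visit(U)): cur=U back=3 fwd=0
After 6 (visit(C)): cur=C back=4 fwd=0
After 7 (visit(W)): cur=W back=5 fwd=0

Answer: yes no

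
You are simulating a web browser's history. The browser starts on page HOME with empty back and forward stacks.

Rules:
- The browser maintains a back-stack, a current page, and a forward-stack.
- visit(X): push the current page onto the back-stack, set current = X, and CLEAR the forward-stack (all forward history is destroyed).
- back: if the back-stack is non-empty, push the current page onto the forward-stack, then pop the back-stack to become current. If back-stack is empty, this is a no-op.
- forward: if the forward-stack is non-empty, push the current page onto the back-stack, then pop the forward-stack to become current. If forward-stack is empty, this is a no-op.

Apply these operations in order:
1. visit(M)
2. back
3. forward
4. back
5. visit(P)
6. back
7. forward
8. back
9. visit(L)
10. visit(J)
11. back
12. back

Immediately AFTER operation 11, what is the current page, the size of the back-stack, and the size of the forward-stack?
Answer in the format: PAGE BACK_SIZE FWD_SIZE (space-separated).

After 1 (visit(M)): cur=M back=1 fwd=0
After 2 (back): cur=HOME back=0 fwd=1
After 3 (forward): cur=M back=1 fwd=0
After 4 (back): cur=HOME back=0 fwd=1
After 5 (visit(P)): cur=P back=1 fwd=0
After 6 (back): cur=HOME back=0 fwd=1
After 7 (forward): cur=P back=1 fwd=0
After 8 (back): cur=HOME back=0 fwd=1
After 9 (visit(L)): cur=L back=1 fwd=0
After 10 (visit(J)): cur=J back=2 fwd=0
After 11 (back): cur=L back=1 fwd=1

L 1 1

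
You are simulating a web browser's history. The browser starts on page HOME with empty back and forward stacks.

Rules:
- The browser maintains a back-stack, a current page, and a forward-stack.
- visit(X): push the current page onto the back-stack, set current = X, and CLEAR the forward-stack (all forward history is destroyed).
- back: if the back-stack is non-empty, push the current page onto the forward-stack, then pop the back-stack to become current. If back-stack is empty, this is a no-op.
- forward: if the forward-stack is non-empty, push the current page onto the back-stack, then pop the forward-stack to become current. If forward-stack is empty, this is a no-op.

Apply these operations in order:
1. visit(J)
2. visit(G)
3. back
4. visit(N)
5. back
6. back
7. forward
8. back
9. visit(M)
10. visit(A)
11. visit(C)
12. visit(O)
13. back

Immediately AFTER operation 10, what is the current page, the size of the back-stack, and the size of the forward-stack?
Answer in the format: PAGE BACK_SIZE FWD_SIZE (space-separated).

After 1 (visit(J)): cur=J back=1 fwd=0
After 2 (visit(G)): cur=G back=2 fwd=0
After 3 (back): cur=J back=1 fwd=1
After 4 (visit(N)): cur=N back=2 fwd=0
After 5 (back): cur=J back=1 fwd=1
After 6 (back): cur=HOME back=0 fwd=2
After 7 (forward): cur=J back=1 fwd=1
After 8 (back): cur=HOME back=0 fwd=2
After 9 (visit(M)): cur=M back=1 fwd=0
After 10 (visit(A)): cur=A back=2 fwd=0

A 2 0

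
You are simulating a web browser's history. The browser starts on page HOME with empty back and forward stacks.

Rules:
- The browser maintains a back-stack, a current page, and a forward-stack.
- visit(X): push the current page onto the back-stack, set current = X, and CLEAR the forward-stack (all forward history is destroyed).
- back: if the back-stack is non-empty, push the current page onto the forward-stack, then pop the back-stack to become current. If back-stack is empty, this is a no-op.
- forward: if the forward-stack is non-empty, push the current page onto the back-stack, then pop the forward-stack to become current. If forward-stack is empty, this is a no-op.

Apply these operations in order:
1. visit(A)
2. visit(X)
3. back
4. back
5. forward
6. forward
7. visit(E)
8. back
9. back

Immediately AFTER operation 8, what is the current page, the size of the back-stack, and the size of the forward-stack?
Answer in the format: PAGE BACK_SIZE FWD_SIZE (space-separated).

After 1 (visit(A)): cur=A back=1 fwd=0
After 2 (visit(X)): cur=X back=2 fwd=0
After 3 (back): cur=A back=1 fwd=1
After 4 (back): cur=HOME back=0 fwd=2
After 5 (forward): cur=A back=1 fwd=1
After 6 (forward): cur=X back=2 fwd=0
After 7 (visit(E)): cur=E back=3 fwd=0
After 8 (back): cur=X back=2 fwd=1

X 2 1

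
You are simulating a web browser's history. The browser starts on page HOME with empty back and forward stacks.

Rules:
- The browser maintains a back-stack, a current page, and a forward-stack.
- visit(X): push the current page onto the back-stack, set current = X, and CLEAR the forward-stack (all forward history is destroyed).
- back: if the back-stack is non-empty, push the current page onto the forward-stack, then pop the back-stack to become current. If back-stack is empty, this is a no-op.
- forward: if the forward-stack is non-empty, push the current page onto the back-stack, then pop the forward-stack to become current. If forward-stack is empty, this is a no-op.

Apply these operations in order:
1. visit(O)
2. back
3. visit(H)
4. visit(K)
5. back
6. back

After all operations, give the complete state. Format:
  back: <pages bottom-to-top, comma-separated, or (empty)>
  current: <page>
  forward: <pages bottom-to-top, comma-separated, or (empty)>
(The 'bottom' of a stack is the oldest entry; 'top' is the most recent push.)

Answer: back: (empty)
current: HOME
forward: K,H

Derivation:
After 1 (visit(O)): cur=O back=1 fwd=0
After 2 (back): cur=HOME back=0 fwd=1
After 3 (visit(H)): cur=H back=1 fwd=0
After 4 (visit(K)): cur=K back=2 fwd=0
After 5 (back): cur=H back=1 fwd=1
After 6 (back): cur=HOME back=0 fwd=2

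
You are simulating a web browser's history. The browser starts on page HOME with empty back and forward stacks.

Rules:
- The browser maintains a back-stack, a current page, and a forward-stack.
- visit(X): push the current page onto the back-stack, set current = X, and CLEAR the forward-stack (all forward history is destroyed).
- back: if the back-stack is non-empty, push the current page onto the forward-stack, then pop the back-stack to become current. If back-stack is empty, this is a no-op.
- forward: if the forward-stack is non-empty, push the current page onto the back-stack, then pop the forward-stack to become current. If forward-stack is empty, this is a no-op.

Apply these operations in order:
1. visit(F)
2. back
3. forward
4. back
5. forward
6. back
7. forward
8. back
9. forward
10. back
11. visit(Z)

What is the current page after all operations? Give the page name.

After 1 (visit(F)): cur=F back=1 fwd=0
After 2 (back): cur=HOME back=0 fwd=1
After 3 (forward): cur=F back=1 fwd=0
After 4 (back): cur=HOME back=0 fwd=1
After 5 (forward): cur=F back=1 fwd=0
After 6 (back): cur=HOME back=0 fwd=1
After 7 (forward): cur=F back=1 fwd=0
After 8 (back): cur=HOME back=0 fwd=1
After 9 (forward): cur=F back=1 fwd=0
After 10 (back): cur=HOME back=0 fwd=1
After 11 (visit(Z)): cur=Z back=1 fwd=0

Answer: Z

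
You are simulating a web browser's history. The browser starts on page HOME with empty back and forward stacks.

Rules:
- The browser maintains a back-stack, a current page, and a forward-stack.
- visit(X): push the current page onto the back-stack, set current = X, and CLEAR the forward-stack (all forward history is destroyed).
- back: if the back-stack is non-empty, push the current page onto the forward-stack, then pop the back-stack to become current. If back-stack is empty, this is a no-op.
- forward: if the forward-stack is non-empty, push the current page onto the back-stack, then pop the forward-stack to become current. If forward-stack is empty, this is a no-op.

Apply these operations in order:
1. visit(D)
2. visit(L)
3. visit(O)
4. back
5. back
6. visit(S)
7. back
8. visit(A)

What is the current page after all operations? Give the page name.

After 1 (visit(D)): cur=D back=1 fwd=0
After 2 (visit(L)): cur=L back=2 fwd=0
After 3 (visit(O)): cur=O back=3 fwd=0
After 4 (back): cur=L back=2 fwd=1
After 5 (back): cur=D back=1 fwd=2
After 6 (visit(S)): cur=S back=2 fwd=0
After 7 (back): cur=D back=1 fwd=1
After 8 (visit(A)): cur=A back=2 fwd=0

Answer: A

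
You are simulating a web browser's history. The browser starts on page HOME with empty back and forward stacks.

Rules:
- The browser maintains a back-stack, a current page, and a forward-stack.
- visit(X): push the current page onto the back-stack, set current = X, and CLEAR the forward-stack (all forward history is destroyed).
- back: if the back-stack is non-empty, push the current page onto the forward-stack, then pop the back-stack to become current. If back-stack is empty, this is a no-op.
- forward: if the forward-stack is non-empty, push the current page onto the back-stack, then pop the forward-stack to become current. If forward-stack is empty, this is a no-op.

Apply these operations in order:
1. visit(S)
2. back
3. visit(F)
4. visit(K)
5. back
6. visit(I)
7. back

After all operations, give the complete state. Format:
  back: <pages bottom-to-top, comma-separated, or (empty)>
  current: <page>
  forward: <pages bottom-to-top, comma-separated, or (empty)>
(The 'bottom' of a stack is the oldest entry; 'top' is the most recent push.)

Answer: back: HOME
current: F
forward: I

Derivation:
After 1 (visit(S)): cur=S back=1 fwd=0
After 2 (back): cur=HOME back=0 fwd=1
After 3 (visit(F)): cur=F back=1 fwd=0
After 4 (visit(K)): cur=K back=2 fwd=0
After 5 (back): cur=F back=1 fwd=1
After 6 (visit(I)): cur=I back=2 fwd=0
After 7 (back): cur=F back=1 fwd=1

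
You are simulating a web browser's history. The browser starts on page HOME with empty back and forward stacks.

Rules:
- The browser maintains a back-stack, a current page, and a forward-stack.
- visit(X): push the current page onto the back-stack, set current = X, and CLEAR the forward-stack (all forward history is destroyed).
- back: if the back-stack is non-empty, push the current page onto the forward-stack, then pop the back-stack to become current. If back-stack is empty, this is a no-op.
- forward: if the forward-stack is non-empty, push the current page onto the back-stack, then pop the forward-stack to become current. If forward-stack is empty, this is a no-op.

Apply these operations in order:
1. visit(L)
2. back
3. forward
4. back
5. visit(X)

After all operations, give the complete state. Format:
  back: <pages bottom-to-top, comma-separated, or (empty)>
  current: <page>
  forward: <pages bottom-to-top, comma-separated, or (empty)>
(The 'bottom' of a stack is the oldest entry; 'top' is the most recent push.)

After 1 (visit(L)): cur=L back=1 fwd=0
After 2 (back): cur=HOME back=0 fwd=1
After 3 (forward): cur=L back=1 fwd=0
After 4 (back): cur=HOME back=0 fwd=1
After 5 (visit(X)): cur=X back=1 fwd=0

Answer: back: HOME
current: X
forward: (empty)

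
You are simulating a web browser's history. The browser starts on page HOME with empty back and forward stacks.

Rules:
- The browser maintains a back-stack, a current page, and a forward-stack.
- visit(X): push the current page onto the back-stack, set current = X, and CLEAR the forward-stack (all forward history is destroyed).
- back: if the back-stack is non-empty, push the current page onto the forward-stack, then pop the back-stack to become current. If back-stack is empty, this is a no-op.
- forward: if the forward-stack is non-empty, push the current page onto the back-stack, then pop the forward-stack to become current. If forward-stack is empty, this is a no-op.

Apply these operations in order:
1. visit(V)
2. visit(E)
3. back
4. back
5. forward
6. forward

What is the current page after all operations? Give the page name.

Answer: E

Derivation:
After 1 (visit(V)): cur=V back=1 fwd=0
After 2 (visit(E)): cur=E back=2 fwd=0
After 3 (back): cur=V back=1 fwd=1
After 4 (back): cur=HOME back=0 fwd=2
After 5 (forward): cur=V back=1 fwd=1
After 6 (forward): cur=E back=2 fwd=0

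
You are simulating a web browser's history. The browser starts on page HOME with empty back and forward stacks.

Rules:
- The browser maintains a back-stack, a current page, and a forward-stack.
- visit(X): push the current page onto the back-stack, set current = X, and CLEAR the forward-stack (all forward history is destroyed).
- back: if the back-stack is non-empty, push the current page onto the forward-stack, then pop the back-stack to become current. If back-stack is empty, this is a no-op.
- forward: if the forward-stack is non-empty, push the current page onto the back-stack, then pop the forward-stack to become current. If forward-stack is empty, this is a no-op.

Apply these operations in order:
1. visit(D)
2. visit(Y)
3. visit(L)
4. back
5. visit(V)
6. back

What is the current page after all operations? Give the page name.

Answer: Y

Derivation:
After 1 (visit(D)): cur=D back=1 fwd=0
After 2 (visit(Y)): cur=Y back=2 fwd=0
After 3 (visit(L)): cur=L back=3 fwd=0
After 4 (back): cur=Y back=2 fwd=1
After 5 (visit(V)): cur=V back=3 fwd=0
After 6 (back): cur=Y back=2 fwd=1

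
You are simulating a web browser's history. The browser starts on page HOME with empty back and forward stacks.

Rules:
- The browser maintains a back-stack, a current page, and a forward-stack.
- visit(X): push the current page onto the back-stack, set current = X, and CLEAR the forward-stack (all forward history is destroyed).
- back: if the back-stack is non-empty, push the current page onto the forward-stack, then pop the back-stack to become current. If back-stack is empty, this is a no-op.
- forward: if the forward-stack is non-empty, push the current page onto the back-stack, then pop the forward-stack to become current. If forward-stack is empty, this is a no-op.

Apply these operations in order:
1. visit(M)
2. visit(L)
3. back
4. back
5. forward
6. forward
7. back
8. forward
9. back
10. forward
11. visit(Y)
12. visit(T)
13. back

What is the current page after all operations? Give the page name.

Answer: Y

Derivation:
After 1 (visit(M)): cur=M back=1 fwd=0
After 2 (visit(L)): cur=L back=2 fwd=0
After 3 (back): cur=M back=1 fwd=1
After 4 (back): cur=HOME back=0 fwd=2
After 5 (forward): cur=M back=1 fwd=1
After 6 (forward): cur=L back=2 fwd=0
After 7 (back): cur=M back=1 fwd=1
After 8 (forward): cur=L back=2 fwd=0
After 9 (back): cur=M back=1 fwd=1
After 10 (forward): cur=L back=2 fwd=0
After 11 (visit(Y)): cur=Y back=3 fwd=0
After 12 (visit(T)): cur=T back=4 fwd=0
After 13 (back): cur=Y back=3 fwd=1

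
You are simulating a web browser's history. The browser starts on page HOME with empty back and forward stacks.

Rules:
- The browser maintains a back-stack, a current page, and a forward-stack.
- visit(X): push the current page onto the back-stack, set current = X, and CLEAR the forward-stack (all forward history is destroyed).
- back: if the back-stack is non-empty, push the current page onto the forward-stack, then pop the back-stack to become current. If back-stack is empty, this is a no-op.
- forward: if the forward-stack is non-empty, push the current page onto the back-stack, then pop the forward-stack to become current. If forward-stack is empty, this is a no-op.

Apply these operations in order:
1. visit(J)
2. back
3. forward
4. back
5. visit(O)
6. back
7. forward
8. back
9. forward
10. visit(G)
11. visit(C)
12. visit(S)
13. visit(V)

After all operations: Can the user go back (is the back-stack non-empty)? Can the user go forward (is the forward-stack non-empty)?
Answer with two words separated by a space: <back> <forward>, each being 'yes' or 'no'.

Answer: yes no

Derivation:
After 1 (visit(J)): cur=J back=1 fwd=0
After 2 (back): cur=HOME back=0 fwd=1
After 3 (forward): cur=J back=1 fwd=0
After 4 (back): cur=HOME back=0 fwd=1
After 5 (visit(O)): cur=O back=1 fwd=0
After 6 (back): cur=HOME back=0 fwd=1
After 7 (forward): cur=O back=1 fwd=0
After 8 (back): cur=HOME back=0 fwd=1
After 9 (forward): cur=O back=1 fwd=0
After 10 (visit(G)): cur=G back=2 fwd=0
After 11 (visit(C)): cur=C back=3 fwd=0
After 12 (visit(S)): cur=S back=4 fwd=0
After 13 (visit(V)): cur=V back=5 fwd=0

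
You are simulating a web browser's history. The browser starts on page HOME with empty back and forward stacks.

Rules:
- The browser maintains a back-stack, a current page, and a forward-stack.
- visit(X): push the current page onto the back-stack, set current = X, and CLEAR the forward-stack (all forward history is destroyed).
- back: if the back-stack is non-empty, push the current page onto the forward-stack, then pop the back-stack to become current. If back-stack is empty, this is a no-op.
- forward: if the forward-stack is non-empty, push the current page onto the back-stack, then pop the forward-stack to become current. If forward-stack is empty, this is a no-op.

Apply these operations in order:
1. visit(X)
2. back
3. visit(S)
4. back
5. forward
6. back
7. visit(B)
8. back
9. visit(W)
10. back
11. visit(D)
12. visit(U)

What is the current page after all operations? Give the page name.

After 1 (visit(X)): cur=X back=1 fwd=0
After 2 (back): cur=HOME back=0 fwd=1
After 3 (visit(S)): cur=S back=1 fwd=0
After 4 (back): cur=HOME back=0 fwd=1
After 5 (forward): cur=S back=1 fwd=0
After 6 (back): cur=HOME back=0 fwd=1
After 7 (visit(B)): cur=B back=1 fwd=0
After 8 (back): cur=HOME back=0 fwd=1
After 9 (visit(W)): cur=W back=1 fwd=0
After 10 (back): cur=HOME back=0 fwd=1
After 11 (visit(D)): cur=D back=1 fwd=0
After 12 (visit(U)): cur=U back=2 fwd=0

Answer: U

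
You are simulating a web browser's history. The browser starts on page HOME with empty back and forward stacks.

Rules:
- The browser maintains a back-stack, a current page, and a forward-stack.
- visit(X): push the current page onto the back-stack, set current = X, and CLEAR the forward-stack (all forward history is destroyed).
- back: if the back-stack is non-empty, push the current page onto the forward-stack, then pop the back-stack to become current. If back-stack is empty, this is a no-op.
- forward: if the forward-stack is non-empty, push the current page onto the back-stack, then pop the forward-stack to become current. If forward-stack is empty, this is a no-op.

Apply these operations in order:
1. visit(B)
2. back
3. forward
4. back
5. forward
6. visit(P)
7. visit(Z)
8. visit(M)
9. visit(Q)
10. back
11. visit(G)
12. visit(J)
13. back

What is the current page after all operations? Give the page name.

Answer: G

Derivation:
After 1 (visit(B)): cur=B back=1 fwd=0
After 2 (back): cur=HOME back=0 fwd=1
After 3 (forward): cur=B back=1 fwd=0
After 4 (back): cur=HOME back=0 fwd=1
After 5 (forward): cur=B back=1 fwd=0
After 6 (visit(P)): cur=P back=2 fwd=0
After 7 (visit(Z)): cur=Z back=3 fwd=0
After 8 (visit(M)): cur=M back=4 fwd=0
After 9 (visit(Q)): cur=Q back=5 fwd=0
After 10 (back): cur=M back=4 fwd=1
After 11 (visit(G)): cur=G back=5 fwd=0
After 12 (visit(J)): cur=J back=6 fwd=0
After 13 (back): cur=G back=5 fwd=1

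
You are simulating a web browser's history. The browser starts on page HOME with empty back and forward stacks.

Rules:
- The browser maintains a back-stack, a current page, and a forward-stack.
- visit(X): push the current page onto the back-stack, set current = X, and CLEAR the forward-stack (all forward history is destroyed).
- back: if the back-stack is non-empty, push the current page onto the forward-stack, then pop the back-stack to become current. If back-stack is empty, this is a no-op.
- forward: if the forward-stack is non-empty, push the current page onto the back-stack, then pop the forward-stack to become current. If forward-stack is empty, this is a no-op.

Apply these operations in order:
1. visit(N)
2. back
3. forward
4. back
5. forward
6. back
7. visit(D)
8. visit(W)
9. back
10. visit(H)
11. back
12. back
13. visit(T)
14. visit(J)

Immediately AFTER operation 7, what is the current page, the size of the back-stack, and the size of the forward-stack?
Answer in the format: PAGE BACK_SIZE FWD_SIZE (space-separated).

After 1 (visit(N)): cur=N back=1 fwd=0
After 2 (back): cur=HOME back=0 fwd=1
After 3 (forward): cur=N back=1 fwd=0
After 4 (back): cur=HOME back=0 fwd=1
After 5 (forward): cur=N back=1 fwd=0
After 6 (back): cur=HOME back=0 fwd=1
After 7 (visit(D)): cur=D back=1 fwd=0

D 1 0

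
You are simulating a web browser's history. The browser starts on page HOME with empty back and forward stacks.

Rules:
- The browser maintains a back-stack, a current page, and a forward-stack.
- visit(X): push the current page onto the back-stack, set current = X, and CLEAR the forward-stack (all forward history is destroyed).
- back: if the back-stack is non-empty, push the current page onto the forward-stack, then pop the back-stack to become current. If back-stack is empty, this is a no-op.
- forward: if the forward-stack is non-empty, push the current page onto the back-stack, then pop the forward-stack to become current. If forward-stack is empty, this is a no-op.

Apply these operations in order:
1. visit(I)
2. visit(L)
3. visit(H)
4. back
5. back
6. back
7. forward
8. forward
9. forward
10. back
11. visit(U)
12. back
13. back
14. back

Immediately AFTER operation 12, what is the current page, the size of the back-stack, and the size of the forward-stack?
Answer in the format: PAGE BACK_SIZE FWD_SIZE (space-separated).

After 1 (visit(I)): cur=I back=1 fwd=0
After 2 (visit(L)): cur=L back=2 fwd=0
After 3 (visit(H)): cur=H back=3 fwd=0
After 4 (back): cur=L back=2 fwd=1
After 5 (back): cur=I back=1 fwd=2
After 6 (back): cur=HOME back=0 fwd=3
After 7 (forward): cur=I back=1 fwd=2
After 8 (forward): cur=L back=2 fwd=1
After 9 (forward): cur=H back=3 fwd=0
After 10 (back): cur=L back=2 fwd=1
After 11 (visit(U)): cur=U back=3 fwd=0
After 12 (back): cur=L back=2 fwd=1

L 2 1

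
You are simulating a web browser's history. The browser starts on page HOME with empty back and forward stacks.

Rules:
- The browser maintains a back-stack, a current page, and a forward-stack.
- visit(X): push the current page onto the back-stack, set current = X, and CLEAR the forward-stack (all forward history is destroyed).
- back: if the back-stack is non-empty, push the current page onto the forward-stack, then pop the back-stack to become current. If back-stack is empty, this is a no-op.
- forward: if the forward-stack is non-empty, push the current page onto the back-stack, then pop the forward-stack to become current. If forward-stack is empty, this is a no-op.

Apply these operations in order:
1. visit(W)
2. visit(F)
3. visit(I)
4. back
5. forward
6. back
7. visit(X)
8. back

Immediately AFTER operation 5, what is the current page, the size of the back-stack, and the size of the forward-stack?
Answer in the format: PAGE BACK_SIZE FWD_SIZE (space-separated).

After 1 (visit(W)): cur=W back=1 fwd=0
After 2 (visit(F)): cur=F back=2 fwd=0
After 3 (visit(I)): cur=I back=3 fwd=0
After 4 (back): cur=F back=2 fwd=1
After 5 (forward): cur=I back=3 fwd=0

I 3 0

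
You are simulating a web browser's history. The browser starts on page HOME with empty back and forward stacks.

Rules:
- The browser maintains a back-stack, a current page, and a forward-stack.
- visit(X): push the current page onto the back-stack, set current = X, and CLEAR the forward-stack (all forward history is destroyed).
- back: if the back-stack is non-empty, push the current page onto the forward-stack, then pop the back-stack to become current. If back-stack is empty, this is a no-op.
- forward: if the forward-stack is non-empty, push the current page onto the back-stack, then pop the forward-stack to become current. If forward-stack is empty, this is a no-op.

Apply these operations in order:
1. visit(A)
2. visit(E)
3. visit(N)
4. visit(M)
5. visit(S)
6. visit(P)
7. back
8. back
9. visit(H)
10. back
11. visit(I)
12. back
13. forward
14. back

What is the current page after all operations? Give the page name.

Answer: M

Derivation:
After 1 (visit(A)): cur=A back=1 fwd=0
After 2 (visit(E)): cur=E back=2 fwd=0
After 3 (visit(N)): cur=N back=3 fwd=0
After 4 (visit(M)): cur=M back=4 fwd=0
After 5 (visit(S)): cur=S back=5 fwd=0
After 6 (visit(P)): cur=P back=6 fwd=0
After 7 (back): cur=S back=5 fwd=1
After 8 (back): cur=M back=4 fwd=2
After 9 (visit(H)): cur=H back=5 fwd=0
After 10 (back): cur=M back=4 fwd=1
After 11 (visit(I)): cur=I back=5 fwd=0
After 12 (back): cur=M back=4 fwd=1
After 13 (forward): cur=I back=5 fwd=0
After 14 (back): cur=M back=4 fwd=1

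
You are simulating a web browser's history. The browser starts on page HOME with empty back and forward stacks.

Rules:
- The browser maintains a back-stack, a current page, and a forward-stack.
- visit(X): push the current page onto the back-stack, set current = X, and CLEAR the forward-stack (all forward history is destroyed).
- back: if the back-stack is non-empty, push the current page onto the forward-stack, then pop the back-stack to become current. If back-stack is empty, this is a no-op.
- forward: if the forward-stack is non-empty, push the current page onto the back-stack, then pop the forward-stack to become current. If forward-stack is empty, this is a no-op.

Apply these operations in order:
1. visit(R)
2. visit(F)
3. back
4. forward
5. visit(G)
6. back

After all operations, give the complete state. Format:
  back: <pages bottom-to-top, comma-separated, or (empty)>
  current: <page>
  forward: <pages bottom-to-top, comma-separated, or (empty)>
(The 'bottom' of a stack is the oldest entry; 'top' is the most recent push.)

After 1 (visit(R)): cur=R back=1 fwd=0
After 2 (visit(F)): cur=F back=2 fwd=0
After 3 (back): cur=R back=1 fwd=1
After 4 (forward): cur=F back=2 fwd=0
After 5 (visit(G)): cur=G back=3 fwd=0
After 6 (back): cur=F back=2 fwd=1

Answer: back: HOME,R
current: F
forward: G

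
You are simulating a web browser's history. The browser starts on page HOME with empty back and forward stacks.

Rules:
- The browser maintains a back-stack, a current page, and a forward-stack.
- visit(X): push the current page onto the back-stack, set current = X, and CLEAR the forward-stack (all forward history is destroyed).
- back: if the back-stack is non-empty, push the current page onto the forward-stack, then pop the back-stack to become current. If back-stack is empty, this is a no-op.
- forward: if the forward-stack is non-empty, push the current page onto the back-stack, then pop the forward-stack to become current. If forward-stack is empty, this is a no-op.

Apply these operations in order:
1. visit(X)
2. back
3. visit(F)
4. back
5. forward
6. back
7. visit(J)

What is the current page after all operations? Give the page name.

Answer: J

Derivation:
After 1 (visit(X)): cur=X back=1 fwd=0
After 2 (back): cur=HOME back=0 fwd=1
After 3 (visit(F)): cur=F back=1 fwd=0
After 4 (back): cur=HOME back=0 fwd=1
After 5 (forward): cur=F back=1 fwd=0
After 6 (back): cur=HOME back=0 fwd=1
After 7 (visit(J)): cur=J back=1 fwd=0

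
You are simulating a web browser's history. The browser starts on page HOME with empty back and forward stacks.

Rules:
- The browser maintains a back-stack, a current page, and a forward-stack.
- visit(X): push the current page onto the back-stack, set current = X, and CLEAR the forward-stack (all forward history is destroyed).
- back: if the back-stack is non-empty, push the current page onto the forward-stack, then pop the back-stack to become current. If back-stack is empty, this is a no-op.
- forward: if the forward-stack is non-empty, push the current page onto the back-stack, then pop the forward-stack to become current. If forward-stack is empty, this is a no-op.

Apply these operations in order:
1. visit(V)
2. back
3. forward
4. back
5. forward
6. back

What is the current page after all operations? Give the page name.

Answer: HOME

Derivation:
After 1 (visit(V)): cur=V back=1 fwd=0
After 2 (back): cur=HOME back=0 fwd=1
After 3 (forward): cur=V back=1 fwd=0
After 4 (back): cur=HOME back=0 fwd=1
After 5 (forward): cur=V back=1 fwd=0
After 6 (back): cur=HOME back=0 fwd=1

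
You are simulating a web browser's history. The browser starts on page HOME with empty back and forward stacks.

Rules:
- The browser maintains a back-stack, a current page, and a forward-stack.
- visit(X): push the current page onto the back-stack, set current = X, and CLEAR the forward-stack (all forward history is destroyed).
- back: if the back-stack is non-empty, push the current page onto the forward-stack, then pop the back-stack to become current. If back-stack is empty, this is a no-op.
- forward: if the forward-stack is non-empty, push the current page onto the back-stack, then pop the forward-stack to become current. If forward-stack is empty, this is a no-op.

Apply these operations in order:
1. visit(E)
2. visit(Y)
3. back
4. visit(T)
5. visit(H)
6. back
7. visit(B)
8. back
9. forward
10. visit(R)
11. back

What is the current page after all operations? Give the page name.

Answer: B

Derivation:
After 1 (visit(E)): cur=E back=1 fwd=0
After 2 (visit(Y)): cur=Y back=2 fwd=0
After 3 (back): cur=E back=1 fwd=1
After 4 (visit(T)): cur=T back=2 fwd=0
After 5 (visit(H)): cur=H back=3 fwd=0
After 6 (back): cur=T back=2 fwd=1
After 7 (visit(B)): cur=B back=3 fwd=0
After 8 (back): cur=T back=2 fwd=1
After 9 (forward): cur=B back=3 fwd=0
After 10 (visit(R)): cur=R back=4 fwd=0
After 11 (back): cur=B back=3 fwd=1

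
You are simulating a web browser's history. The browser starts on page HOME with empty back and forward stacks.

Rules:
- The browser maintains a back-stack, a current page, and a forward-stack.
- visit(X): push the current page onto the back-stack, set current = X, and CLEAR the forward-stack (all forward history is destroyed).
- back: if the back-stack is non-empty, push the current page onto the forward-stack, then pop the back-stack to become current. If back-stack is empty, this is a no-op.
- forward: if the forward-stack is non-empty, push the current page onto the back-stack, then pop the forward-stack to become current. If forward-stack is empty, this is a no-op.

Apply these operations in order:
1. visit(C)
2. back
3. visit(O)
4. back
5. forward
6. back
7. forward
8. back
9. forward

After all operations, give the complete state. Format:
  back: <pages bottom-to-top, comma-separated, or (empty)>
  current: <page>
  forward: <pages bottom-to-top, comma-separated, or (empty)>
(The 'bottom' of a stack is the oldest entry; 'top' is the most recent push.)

After 1 (visit(C)): cur=C back=1 fwd=0
After 2 (back): cur=HOME back=0 fwd=1
After 3 (visit(O)): cur=O back=1 fwd=0
After 4 (back): cur=HOME back=0 fwd=1
After 5 (forward): cur=O back=1 fwd=0
After 6 (back): cur=HOME back=0 fwd=1
After 7 (forward): cur=O back=1 fwd=0
After 8 (back): cur=HOME back=0 fwd=1
After 9 (forward): cur=O back=1 fwd=0

Answer: back: HOME
current: O
forward: (empty)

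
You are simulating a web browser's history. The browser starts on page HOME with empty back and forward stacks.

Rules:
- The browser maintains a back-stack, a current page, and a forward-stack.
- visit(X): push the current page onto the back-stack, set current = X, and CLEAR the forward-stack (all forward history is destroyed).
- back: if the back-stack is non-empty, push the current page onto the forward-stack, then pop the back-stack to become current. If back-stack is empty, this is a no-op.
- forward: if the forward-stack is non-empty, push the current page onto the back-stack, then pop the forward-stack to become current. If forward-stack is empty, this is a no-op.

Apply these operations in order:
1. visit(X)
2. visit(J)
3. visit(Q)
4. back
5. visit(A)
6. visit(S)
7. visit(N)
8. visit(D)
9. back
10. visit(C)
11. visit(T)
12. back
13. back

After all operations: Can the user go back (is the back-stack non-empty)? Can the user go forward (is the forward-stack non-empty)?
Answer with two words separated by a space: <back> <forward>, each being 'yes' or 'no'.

After 1 (visit(X)): cur=X back=1 fwd=0
After 2 (visit(J)): cur=J back=2 fwd=0
After 3 (visit(Q)): cur=Q back=3 fwd=0
After 4 (back): cur=J back=2 fwd=1
After 5 (visit(A)): cur=A back=3 fwd=0
After 6 (visit(S)): cur=S back=4 fwd=0
After 7 (visit(N)): cur=N back=5 fwd=0
After 8 (visit(D)): cur=D back=6 fwd=0
After 9 (back): cur=N back=5 fwd=1
After 10 (visit(C)): cur=C back=6 fwd=0
After 11 (visit(T)): cur=T back=7 fwd=0
After 12 (back): cur=C back=6 fwd=1
After 13 (back): cur=N back=5 fwd=2

Answer: yes yes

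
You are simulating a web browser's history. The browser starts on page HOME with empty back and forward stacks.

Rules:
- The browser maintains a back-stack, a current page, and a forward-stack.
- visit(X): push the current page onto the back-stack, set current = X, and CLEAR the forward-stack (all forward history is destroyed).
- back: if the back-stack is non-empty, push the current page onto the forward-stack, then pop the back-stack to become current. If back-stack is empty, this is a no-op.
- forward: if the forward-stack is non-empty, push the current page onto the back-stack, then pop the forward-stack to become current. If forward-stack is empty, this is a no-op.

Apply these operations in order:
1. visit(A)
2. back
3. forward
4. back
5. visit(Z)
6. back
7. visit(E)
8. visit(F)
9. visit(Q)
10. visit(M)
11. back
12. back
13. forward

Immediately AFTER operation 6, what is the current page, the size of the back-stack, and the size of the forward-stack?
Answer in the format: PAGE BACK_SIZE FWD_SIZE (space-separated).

After 1 (visit(A)): cur=A back=1 fwd=0
After 2 (back): cur=HOME back=0 fwd=1
After 3 (forward): cur=A back=1 fwd=0
After 4 (back): cur=HOME back=0 fwd=1
After 5 (visit(Z)): cur=Z back=1 fwd=0
After 6 (back): cur=HOME back=0 fwd=1

HOME 0 1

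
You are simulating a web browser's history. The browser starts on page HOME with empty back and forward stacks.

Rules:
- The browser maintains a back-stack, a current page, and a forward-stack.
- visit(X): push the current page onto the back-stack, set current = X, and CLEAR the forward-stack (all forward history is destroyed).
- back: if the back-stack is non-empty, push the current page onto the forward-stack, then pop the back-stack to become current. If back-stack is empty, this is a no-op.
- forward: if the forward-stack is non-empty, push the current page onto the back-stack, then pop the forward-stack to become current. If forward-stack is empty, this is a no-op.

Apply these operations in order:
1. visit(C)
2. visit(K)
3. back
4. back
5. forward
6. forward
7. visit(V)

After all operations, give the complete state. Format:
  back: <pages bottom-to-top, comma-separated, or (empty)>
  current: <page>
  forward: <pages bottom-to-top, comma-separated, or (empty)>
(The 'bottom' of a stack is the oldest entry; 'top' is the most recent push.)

After 1 (visit(C)): cur=C back=1 fwd=0
After 2 (visit(K)): cur=K back=2 fwd=0
After 3 (back): cur=C back=1 fwd=1
After 4 (back): cur=HOME back=0 fwd=2
After 5 (forward): cur=C back=1 fwd=1
After 6 (forward): cur=K back=2 fwd=0
After 7 (visit(V)): cur=V back=3 fwd=0

Answer: back: HOME,C,K
current: V
forward: (empty)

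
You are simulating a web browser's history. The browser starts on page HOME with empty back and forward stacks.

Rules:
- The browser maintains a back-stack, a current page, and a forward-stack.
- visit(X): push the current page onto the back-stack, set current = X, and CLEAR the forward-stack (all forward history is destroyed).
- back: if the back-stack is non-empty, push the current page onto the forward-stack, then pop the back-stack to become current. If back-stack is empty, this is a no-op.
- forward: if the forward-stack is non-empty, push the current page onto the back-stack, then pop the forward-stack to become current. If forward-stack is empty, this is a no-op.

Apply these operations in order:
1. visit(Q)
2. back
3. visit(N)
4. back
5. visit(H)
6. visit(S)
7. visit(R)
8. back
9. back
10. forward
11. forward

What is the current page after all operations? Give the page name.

Answer: R

Derivation:
After 1 (visit(Q)): cur=Q back=1 fwd=0
After 2 (back): cur=HOME back=0 fwd=1
After 3 (visit(N)): cur=N back=1 fwd=0
After 4 (back): cur=HOME back=0 fwd=1
After 5 (visit(H)): cur=H back=1 fwd=0
After 6 (visit(S)): cur=S back=2 fwd=0
After 7 (visit(R)): cur=R back=3 fwd=0
After 8 (back): cur=S back=2 fwd=1
After 9 (back): cur=H back=1 fwd=2
After 10 (forward): cur=S back=2 fwd=1
After 11 (forward): cur=R back=3 fwd=0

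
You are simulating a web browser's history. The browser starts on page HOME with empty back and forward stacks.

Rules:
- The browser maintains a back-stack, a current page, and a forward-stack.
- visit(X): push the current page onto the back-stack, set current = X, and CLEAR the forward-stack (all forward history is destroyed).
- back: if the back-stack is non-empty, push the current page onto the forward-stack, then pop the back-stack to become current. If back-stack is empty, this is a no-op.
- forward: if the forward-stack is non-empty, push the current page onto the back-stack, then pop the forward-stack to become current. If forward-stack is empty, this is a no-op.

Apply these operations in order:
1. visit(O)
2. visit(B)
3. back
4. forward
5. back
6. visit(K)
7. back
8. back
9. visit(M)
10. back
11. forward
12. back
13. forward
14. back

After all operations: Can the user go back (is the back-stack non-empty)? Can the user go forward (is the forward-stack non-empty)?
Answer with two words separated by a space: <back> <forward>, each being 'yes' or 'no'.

After 1 (visit(O)): cur=O back=1 fwd=0
After 2 (visit(B)): cur=B back=2 fwd=0
After 3 (back): cur=O back=1 fwd=1
After 4 (forward): cur=B back=2 fwd=0
After 5 (back): cur=O back=1 fwd=1
After 6 (visit(K)): cur=K back=2 fwd=0
After 7 (back): cur=O back=1 fwd=1
After 8 (back): cur=HOME back=0 fwd=2
After 9 (visit(M)): cur=M back=1 fwd=0
After 10 (back): cur=HOME back=0 fwd=1
After 11 (forward): cur=M back=1 fwd=0
After 12 (back): cur=HOME back=0 fwd=1
After 13 (forward): cur=M back=1 fwd=0
After 14 (back): cur=HOME back=0 fwd=1

Answer: no yes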